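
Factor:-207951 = -3^1*69317^1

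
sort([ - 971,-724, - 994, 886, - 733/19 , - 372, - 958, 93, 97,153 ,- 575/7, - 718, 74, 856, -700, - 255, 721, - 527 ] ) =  [ - 994 ,  -  971, - 958, - 724, - 718,-700, - 527, - 372, - 255,-575/7, - 733/19,74 , 93 , 97, 153,721 , 856,886]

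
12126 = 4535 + 7591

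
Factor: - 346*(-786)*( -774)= - 210493944  =  - 2^3*3^3*43^1*131^1 * 173^1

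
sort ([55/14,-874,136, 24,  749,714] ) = [ - 874,55/14 , 24,136,714,749 ] 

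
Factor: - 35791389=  - 3^4 * 73^1 * 6053^1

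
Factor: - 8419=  - 8419^1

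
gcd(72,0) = 72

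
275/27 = 275/27 = 10.19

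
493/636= 493/636=0.78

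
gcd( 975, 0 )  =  975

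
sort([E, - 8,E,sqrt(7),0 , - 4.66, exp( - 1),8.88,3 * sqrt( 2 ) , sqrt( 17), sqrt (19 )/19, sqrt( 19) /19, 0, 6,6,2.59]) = [ - 8, - 4.66, 0,0,sqrt( 19 )/19, sqrt(19) /19,exp( - 1 ), 2.59, sqrt( 7),E , E,sqrt ( 17), 3*sqrt (2), 6, 6, 8.88 ]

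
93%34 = 25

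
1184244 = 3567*332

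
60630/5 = 12126 = 12126.00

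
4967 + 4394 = 9361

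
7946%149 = 49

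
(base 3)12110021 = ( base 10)3976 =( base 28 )520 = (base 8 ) 7610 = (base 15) 12a1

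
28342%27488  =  854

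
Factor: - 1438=  -  2^1 * 719^1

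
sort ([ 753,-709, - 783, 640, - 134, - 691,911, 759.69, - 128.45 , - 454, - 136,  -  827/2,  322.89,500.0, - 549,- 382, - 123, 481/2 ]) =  [ - 783, - 709, - 691,-549, - 454, - 827/2, - 382, - 136, - 134, - 128.45, - 123,481/2, 322.89, 500.0,640, 753,759.69, 911]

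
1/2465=1/2465 = 0.00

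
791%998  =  791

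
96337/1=96337=96337.00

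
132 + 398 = 530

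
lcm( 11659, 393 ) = 34977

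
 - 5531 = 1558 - 7089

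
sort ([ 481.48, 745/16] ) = [745/16,481.48] 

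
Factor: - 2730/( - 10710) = 13/51 = 3^(- 1)*13^1*17^( - 1) 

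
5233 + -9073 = -3840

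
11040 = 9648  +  1392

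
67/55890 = 67/55890 = 0.00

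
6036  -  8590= - 2554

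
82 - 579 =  - 497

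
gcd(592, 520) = 8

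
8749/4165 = 2 +419/4165 = 2.10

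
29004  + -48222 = -19218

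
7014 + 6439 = 13453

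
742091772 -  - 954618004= 1696709776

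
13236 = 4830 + 8406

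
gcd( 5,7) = 1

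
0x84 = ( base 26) 52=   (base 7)246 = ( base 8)204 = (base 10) 132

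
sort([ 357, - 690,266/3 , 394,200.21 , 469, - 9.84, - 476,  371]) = [ - 690,-476, - 9.84, 266/3 , 200.21, 357, 371, 394, 469]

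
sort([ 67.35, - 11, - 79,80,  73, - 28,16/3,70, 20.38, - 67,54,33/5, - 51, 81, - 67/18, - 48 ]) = [  -  79, - 67,  -  51, - 48, - 28, - 11, - 67/18,16/3,33/5, 20.38 , 54, 67.35,  70, 73, 80, 81] 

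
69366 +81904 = 151270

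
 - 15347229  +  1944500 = -13402729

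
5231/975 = 5231/975 = 5.37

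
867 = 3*289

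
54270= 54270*1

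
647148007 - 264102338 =383045669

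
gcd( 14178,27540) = 102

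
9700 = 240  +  9460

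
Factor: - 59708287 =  - 1993^1 * 29959^1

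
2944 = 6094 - 3150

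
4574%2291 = 2283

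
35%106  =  35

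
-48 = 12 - 60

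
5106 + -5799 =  - 693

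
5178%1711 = 45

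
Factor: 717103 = 717103^1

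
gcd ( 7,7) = 7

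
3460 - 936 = 2524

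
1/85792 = 1/85792 = 0.00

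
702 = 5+697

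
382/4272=191/2136 = 0.09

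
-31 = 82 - 113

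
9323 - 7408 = 1915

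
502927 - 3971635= - 3468708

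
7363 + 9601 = 16964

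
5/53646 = 5/53646 = 0.00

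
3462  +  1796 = 5258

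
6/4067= 6/4067= 0.00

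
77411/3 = 25803 + 2/3 = 25803.67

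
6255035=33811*185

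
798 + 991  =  1789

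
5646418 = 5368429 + 277989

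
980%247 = 239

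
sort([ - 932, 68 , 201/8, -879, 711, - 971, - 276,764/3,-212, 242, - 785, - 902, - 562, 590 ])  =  [-971,  -  932, - 902 , -879,-785, - 562, -276, - 212, 201/8, 68, 242, 764/3, 590, 711] 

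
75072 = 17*4416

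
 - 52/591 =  - 1 + 539/591  =  - 0.09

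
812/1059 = 812/1059 = 0.77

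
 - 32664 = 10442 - 43106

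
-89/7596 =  - 89/7596 =-0.01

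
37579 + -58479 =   -  20900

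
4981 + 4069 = 9050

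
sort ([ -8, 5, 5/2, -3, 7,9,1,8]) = [ -8, -3,1, 5/2, 5,7,8, 9]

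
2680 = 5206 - 2526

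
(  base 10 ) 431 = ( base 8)657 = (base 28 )fb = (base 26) GF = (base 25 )h6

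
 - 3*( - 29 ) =87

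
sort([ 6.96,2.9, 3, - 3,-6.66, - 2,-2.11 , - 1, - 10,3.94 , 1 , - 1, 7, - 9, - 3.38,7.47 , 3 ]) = [ - 10, - 9,  -  6.66, - 3.38, - 3, - 2.11,  -  2, - 1, - 1,1, 2.9,3, 3, 3.94,6.96,7,7.47] 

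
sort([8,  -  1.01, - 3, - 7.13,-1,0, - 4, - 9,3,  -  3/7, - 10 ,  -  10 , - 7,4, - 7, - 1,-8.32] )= [ - 10,  -  10,-9, - 8.32,  -  7.13,-7,-7, - 4,  -  3, - 1.01, - 1,-1,  -  3/7, 0 , 3, 4 , 8]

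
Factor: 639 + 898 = 29^1 * 53^1 = 1537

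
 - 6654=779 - 7433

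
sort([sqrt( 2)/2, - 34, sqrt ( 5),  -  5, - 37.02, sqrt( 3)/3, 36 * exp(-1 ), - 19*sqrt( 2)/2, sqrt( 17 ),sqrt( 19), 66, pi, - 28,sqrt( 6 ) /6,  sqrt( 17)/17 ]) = [ - 37.02,- 34 , - 28,-19  *sqrt(2 ) /2, - 5,sqrt ( 17)/17,sqrt( 6) /6,sqrt( 3)/3,  sqrt( 2 ) /2,sqrt( 5), pi,sqrt (17),sqrt( 19), 36*exp( - 1), 66]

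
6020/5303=1 + 717/5303  =  1.14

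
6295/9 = 6295/9 =699.44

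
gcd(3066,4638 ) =6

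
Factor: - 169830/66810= -333/131 = - 3^2*37^1*131^( - 1 ) 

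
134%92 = 42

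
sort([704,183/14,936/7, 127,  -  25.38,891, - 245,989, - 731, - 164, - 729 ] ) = [ - 731, - 729, - 245, - 164, - 25.38,183/14, 127, 936/7,704, 891, 989 ] 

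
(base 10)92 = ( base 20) 4C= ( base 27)3B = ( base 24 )3k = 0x5c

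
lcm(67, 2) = 134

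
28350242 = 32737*866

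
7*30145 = 211015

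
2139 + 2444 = 4583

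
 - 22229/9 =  - 22229/9 = -  2469.89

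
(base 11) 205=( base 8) 367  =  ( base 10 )247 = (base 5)1442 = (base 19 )d0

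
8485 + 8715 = 17200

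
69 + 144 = 213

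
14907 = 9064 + 5843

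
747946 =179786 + 568160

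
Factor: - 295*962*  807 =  - 2^1 * 3^1 * 5^1 * 13^1*37^1 * 59^1*269^1= - 229018530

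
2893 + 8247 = 11140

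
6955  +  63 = 7018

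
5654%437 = 410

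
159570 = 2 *79785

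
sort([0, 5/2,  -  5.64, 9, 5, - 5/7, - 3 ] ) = [- 5.64,-3,  -  5/7, 0, 5/2, 5, 9 ]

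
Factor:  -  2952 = -2^3*3^2*41^1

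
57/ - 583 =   -  57/583 = -0.10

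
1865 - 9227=- 7362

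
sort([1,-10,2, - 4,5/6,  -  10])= [  -  10, - 10, - 4 , 5/6,1 , 2 ]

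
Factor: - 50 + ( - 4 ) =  - 2^1*3^3=- 54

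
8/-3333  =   - 1 + 3325/3333 = - 0.00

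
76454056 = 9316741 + 67137315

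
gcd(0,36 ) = 36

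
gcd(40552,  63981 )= 1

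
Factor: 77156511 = 3^1*19^1*131^1*10333^1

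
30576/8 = 3822 = 3822.00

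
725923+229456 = 955379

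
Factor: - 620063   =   - 89^1*6967^1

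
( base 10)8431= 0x20ef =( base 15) 2771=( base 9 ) 12507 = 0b10000011101111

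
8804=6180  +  2624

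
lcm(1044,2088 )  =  2088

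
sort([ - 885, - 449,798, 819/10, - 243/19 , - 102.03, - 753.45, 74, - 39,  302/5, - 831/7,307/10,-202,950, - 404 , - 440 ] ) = [ - 885, - 753.45 , - 449, - 440, - 404,- 202  , - 831/7,-102.03, - 39, - 243/19, 307/10 , 302/5,  74, 819/10,798,950 ] 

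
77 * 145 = 11165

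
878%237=167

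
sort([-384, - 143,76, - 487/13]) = [ - 384, - 143, - 487/13,76]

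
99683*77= 7675591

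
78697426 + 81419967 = 160117393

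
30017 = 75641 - 45624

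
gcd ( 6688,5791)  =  1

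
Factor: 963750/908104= 2^( - 2)*3^1 * 5^4*257^1*113513^( - 1) = 481875/454052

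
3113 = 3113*1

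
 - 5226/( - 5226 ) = 1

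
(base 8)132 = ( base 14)66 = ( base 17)55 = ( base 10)90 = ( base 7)156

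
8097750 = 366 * 22125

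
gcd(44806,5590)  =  86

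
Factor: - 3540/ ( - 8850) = 2^1*5^( - 1 ) = 2/5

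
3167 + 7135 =10302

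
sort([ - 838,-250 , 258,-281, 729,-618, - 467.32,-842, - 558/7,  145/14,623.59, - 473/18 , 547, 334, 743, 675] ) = [-842,-838, - 618, - 467.32,  -  281, - 250,-558/7,-473/18,  145/14, 258,  334, 547 , 623.59, 675,729,743] 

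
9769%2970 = 859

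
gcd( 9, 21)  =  3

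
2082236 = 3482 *598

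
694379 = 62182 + 632197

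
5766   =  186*31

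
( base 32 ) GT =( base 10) 541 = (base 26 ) kl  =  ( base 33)GD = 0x21D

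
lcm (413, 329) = 19411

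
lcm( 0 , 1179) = 0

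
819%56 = 35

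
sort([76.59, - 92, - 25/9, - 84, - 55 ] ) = [  -  92, - 84 , - 55, - 25/9,76.59 ]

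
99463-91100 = 8363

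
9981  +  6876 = 16857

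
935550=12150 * 77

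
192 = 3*64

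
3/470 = 3/470= 0.01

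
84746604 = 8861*9564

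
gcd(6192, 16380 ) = 36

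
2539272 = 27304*93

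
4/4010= 2/2005 = 0.00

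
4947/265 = 18 + 177/265 = 18.67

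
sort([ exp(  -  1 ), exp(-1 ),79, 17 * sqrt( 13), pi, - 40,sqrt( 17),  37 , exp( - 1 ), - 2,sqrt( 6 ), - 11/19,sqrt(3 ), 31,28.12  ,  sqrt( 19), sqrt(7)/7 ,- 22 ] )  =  [ - 40, - 22,-2, - 11/19, exp( - 1 ),exp(  -  1),exp( - 1), sqrt( 7) /7,sqrt( 3 ),sqrt( 6),pi,sqrt( 17), sqrt(19),28.12, 31, 37,17*sqrt(13),79 ] 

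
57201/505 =113 + 136/505 = 113.27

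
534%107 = 106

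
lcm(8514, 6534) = 280962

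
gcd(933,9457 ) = 1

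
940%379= 182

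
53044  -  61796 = -8752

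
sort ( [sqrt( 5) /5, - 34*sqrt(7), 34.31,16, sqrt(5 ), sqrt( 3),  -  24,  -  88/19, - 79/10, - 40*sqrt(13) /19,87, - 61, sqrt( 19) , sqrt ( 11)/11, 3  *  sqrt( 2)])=[ - 34 * sqrt(7 ), -61, - 24, - 79/10 ,-40 * sqrt(  13 )/19,  -  88/19, sqrt( 11) /11,sqrt( 5 )/5,sqrt( 3),  sqrt( 5 ),3*sqrt ( 2),sqrt(19 )  ,  16,34.31,87]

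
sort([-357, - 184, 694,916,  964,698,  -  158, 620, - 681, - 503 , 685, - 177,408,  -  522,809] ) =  [ - 681,-522, - 503, - 357, - 184, - 177, - 158,408,620,685,694,698, 809 , 916,964]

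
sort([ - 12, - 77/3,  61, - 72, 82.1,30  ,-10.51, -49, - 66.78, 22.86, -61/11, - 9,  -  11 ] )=[ - 72,  -  66.78, -49, - 77/3, - 12, -11, - 10.51, - 9 ,-61/11,  22.86,  30,61,82.1 ] 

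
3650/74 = 1825/37 =49.32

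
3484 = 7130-3646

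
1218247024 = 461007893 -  - 757239131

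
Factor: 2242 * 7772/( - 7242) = - 8712412/3621  =  - 2^2 * 3^( - 1) * 17^(-1)*19^1*29^1*59^1*67^1 *71^( - 1)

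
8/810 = 4/405=0.01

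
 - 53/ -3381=53/3381 = 0.02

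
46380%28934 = 17446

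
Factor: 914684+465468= 1380152 = 2^3 * 172519^1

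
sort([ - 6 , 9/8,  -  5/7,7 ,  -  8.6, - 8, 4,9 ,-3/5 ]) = [ - 8.6, - 8,-6, - 5/7,-3/5, 9/8, 4,7 , 9]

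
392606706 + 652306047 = 1044912753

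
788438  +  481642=1270080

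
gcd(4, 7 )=1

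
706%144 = 130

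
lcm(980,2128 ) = 74480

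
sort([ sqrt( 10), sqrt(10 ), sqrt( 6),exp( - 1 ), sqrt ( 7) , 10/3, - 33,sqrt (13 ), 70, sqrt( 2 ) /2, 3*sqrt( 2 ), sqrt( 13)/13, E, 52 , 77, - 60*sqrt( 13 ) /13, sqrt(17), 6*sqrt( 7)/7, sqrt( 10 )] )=[ - 33, - 60*sqrt(13 )/13, sqrt(13 ) /13, exp( - 1 ), sqrt( 2 ) /2, 6*sqrt(7 ) /7, sqrt( 6 ),sqrt( 7 ), E, sqrt( 10 ), sqrt( 10 ) , sqrt( 10), 10/3, sqrt(13),sqrt( 17 ) , 3*sqrt (2 ), 52,70, 77]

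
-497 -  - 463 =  - 34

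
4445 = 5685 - 1240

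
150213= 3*50071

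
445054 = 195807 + 249247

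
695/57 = 12 + 11/57=12.19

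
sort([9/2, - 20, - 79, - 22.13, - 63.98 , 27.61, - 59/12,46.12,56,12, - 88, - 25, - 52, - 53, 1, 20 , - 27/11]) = [  -  88, - 79,-63.98, - 53, - 52, - 25, -22.13, - 20, - 59/12,  -  27/11,1,  9/2,12,20,  27.61, 46.12, 56 ]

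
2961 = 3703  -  742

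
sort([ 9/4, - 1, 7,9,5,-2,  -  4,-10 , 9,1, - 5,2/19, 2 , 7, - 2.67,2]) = [ - 10, -5 , - 4, - 2.67, - 2, - 1,2/19,1, 2,2 , 9/4,5, 7,7, 9,9 ]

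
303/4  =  303/4 = 75.75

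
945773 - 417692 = 528081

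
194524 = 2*97262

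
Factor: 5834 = 2^1*2917^1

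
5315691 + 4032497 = 9348188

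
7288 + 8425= 15713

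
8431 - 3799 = 4632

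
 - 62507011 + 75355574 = 12848563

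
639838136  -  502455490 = 137382646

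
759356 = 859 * 884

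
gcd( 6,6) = 6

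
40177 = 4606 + 35571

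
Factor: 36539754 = 2^1*3^1*83^1 * 239^1*307^1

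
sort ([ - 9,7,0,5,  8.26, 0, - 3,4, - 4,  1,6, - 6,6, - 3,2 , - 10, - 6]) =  [-10, - 9, - 6, - 6, - 4, - 3,- 3 , 0,0,1,2,4 , 5,6,6,7,8.26]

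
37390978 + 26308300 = 63699278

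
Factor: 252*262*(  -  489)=  -  32285736 = - 2^3*3^3 * 7^1 * 131^1 * 163^1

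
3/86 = 3/86 = 0.03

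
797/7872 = 797/7872 = 0.10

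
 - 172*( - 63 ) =10836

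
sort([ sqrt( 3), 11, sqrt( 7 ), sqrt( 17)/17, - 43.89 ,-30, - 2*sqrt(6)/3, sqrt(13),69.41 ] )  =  [ - 43.89, - 30, - 2*sqrt (6)/3,sqrt(17 )/17,sqrt(3),  sqrt( 7 ), sqrt(13 ), 11, 69.41] 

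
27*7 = 189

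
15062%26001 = 15062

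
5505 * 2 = 11010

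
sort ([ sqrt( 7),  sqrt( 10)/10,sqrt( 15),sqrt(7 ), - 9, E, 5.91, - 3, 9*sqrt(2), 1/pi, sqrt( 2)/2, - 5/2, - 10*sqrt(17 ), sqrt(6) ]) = [-10*sqrt (17 ),-9,  -  3,- 5/2,  sqrt( 10)/10, 1/pi, sqrt ( 2)/2, sqrt( 6 ), sqrt( 7 ), sqrt( 7 ),E, sqrt( 15), 5.91, 9* sqrt( 2) ] 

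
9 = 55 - 46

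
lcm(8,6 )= 24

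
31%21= 10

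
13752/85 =13752/85= 161.79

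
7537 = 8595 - 1058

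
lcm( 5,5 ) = 5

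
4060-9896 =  - 5836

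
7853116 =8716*901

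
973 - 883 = 90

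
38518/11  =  3501 + 7/11 = 3501.64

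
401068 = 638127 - 237059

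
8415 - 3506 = 4909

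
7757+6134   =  13891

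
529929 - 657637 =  - 127708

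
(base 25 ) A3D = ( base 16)18c2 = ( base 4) 1203002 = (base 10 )6338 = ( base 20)FGI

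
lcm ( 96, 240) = 480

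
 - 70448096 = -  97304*724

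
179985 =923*195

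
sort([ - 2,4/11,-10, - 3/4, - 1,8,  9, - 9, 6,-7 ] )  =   [ - 10,-9,  -  7,- 2,  -  1,  -  3/4,  4/11,6,  8, 9 ]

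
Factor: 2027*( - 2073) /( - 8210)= 2^( - 1 )*3^1 * 5^(-1) * 691^1*821^(  -  1 )*2027^1 =4201971/8210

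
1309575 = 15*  87305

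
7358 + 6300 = 13658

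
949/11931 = 949/11931=0.08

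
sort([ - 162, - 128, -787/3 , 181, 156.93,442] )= [-787/3 ,-162, - 128,156.93, 181, 442 ]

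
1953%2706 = 1953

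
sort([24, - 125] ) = [ - 125, 24 ]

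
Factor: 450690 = 2^1*3^1 *5^1*83^1*181^1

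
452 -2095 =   -  1643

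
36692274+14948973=51641247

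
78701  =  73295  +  5406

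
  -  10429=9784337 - 9794766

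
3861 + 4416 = 8277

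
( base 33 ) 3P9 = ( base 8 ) 10005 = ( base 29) 4PC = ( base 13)1B36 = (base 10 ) 4101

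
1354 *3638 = 4925852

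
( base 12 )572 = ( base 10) 806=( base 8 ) 1446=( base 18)28e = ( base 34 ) NO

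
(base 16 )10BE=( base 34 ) 3o2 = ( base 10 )4286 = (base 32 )45u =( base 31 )4e8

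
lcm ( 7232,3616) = 7232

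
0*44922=0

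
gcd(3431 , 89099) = 1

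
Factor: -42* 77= -2^1*3^1* 7^2 * 11^1 =- 3234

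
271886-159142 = 112744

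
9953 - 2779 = 7174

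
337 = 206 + 131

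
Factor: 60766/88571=2^1  *7^( - 1)*23^1*1321^1*12653^(  -  1)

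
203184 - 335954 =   -  132770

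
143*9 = 1287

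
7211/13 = 554 + 9/13 = 554.69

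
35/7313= 35/7313 = 0.00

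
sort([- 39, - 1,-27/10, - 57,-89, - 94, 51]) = [ - 94, - 89, - 57, - 39 ,- 27/10, - 1,51]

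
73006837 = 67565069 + 5441768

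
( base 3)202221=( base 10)565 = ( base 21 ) 15J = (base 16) 235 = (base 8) 1065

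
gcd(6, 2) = 2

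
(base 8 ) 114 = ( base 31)2E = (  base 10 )76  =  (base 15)51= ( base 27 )2M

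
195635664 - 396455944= - 200820280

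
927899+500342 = 1428241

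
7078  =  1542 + 5536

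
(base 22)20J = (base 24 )1H3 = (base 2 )1111011011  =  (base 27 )19f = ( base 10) 987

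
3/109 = 3/109 = 0.03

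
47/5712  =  47/5712 = 0.01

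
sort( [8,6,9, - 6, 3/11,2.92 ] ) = [  -  6,3/11, 2.92,6,8, 9]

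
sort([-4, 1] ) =[  -  4 , 1] 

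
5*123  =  615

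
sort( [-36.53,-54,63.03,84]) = [ - 54, - 36.53,63.03 , 84]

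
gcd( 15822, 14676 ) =6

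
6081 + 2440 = 8521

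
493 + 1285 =1778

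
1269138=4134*307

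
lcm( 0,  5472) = 0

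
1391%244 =171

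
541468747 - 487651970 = 53816777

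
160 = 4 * 40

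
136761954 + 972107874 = 1108869828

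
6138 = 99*62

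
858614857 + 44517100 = 903131957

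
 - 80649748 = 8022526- 88672274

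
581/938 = 83/134= 0.62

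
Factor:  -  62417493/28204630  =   - 2^( - 1 )*3^3* 5^( - 1 )*167^( - 1 ) *463^1*4993^1*16889^( - 1)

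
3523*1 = 3523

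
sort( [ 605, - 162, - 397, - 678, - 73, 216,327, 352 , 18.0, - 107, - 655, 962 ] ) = [-678, - 655, - 397, - 162, - 107, - 73,18.0 , 216 , 327,  352, 605 , 962] 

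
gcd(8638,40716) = 2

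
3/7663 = 3/7663 = 0.00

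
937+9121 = 10058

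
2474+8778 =11252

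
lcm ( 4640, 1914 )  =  153120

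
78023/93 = 78023/93=838.96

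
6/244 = 3/122 = 0.02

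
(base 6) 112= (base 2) 101100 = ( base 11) 40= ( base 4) 230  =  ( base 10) 44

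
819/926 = 819/926 = 0.88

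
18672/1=18672=18672.00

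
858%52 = 26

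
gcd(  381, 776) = 1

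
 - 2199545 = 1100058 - 3299603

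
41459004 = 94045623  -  52586619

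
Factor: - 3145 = - 5^1*17^1 * 37^1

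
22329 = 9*2481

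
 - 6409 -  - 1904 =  - 4505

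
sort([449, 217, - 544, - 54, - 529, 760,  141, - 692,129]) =[ - 692,-544, - 529, - 54, 129,141,217, 449,  760 ]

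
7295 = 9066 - 1771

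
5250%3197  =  2053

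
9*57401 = 516609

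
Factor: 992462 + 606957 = 1599419 = 89^1*17971^1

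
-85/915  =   - 17/183 = -0.09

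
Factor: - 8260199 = -401^1*20599^1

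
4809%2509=2300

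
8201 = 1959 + 6242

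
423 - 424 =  - 1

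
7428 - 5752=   1676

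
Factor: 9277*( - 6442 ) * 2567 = - 153410168078 = -  2^1*17^1*151^1*3221^1 *9277^1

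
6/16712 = 3/8356=0.00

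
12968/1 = 12968 = 12968.00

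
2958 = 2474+484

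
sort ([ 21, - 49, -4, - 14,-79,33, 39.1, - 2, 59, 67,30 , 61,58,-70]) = [ - 79,  -  70,-49, - 14, - 4, - 2,  21,30,33, 39.1,58,59,61,67]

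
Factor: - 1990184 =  - 2^3*7^2*5077^1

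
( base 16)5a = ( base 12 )76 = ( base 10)90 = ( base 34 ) 2m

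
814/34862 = 407/17431=0.02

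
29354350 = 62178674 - 32824324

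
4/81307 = 4/81307 =0.00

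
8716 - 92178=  - 83462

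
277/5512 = 277/5512 = 0.05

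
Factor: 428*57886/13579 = 24775208/13579 = 2^3*37^( - 1)*103^1*107^1*281^1 *367^( - 1)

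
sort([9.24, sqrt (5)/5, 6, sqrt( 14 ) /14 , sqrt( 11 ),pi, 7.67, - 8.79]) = [ - 8.79,sqrt( 14 ) /14, sqrt(5)/5, pi,  sqrt(11 ),  6, 7.67 , 9.24 ] 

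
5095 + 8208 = 13303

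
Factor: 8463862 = 2^1*11^1*23^1*43^1*389^1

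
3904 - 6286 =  - 2382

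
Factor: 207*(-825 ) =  - 170775 = - 3^3*5^2*11^1 *23^1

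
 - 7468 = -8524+1056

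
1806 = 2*903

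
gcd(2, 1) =1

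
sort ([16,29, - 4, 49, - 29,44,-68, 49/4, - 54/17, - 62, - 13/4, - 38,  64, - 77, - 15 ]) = [ - 77,- 68, - 62, - 38, - 29,-15, - 4, - 13/4 , - 54/17, 49/4,16,29,44,49,64]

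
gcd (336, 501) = 3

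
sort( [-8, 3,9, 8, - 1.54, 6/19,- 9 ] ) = [-9, - 8  , - 1.54,  6/19,3, 8 , 9 ] 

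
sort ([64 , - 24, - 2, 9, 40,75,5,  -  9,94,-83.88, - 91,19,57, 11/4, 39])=[ - 91, - 83.88,-24, - 9, -2,11/4, 5,  9,  19, 39, 40, 57, 64,75, 94] 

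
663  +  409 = 1072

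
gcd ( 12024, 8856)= 72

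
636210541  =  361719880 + 274490661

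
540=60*9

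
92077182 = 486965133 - 394887951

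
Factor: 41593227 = 3^1*13^1*31^1*34403^1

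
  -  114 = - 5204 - - 5090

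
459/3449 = 459/3449 = 0.13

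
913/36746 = 913/36746  =  0.02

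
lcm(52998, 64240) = 2119920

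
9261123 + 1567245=10828368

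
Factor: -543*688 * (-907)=2^4*3^1*43^1*181^1*907^1   =  338840688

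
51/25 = 51/25 = 2.04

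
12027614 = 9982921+2044693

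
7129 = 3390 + 3739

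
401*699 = 280299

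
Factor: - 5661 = -3^2*17^1*37^1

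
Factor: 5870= 2^1*5^1*587^1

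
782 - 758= 24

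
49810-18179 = 31631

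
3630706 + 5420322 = 9051028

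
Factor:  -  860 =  -2^2*5^1*43^1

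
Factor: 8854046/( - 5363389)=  - 2^1*79^( - 1)*1979^1*2237^1 * 67891^( - 1)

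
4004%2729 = 1275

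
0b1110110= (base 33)3j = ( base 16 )76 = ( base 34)3G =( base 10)118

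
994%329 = 7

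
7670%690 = 80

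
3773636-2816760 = 956876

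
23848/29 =822+10/29  =  822.34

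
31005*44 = 1364220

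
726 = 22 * 33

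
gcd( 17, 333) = 1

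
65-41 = 24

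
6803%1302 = 293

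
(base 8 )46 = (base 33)15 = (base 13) 2c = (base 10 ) 38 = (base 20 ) 1i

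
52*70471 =3664492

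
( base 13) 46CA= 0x26f0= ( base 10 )9968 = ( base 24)H78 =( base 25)FNI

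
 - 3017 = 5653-8670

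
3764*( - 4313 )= - 16234132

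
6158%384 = 14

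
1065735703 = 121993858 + 943741845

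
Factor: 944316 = 2^2*3^2 *17^1*1543^1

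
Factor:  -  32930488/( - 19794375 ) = 2^3*3^( - 4 ) * 5^( - 4 )*17^( - 1)*23^( - 1 )*4116311^1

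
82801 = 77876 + 4925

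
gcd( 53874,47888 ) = 5986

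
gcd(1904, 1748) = 4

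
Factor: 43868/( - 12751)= - 2^2*11^1*41^( - 1 ) * 311^(  -  1 )*997^1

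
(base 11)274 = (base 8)503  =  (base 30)an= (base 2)101000011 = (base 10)323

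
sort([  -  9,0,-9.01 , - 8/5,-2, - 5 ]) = [  -  9.01, - 9, - 5, - 2, - 8/5,  0] 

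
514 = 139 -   -  375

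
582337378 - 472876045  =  109461333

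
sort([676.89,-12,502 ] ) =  [  -  12 , 502,676.89]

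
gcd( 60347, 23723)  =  7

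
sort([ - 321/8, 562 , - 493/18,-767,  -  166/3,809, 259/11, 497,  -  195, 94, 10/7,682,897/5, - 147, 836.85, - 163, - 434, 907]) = [ - 767,- 434, - 195,-163, - 147, - 166/3, - 321/8,-493/18, 10/7,259/11, 94 , 897/5, 497, 562,682,809, 836.85 , 907]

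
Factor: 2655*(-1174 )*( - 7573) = 23604813810  =  2^1*3^2*5^1*59^1*587^1*7573^1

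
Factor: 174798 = 2^1*3^4*13^1*83^1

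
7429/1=7429  =  7429.00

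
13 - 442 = - 429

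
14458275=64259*225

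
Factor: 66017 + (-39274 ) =47^1*569^1=26743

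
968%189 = 23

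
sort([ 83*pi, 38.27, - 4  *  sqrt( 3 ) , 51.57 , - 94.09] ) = [-94.09,  -  4*sqrt( 3), 38.27, 51.57 , 83*pi]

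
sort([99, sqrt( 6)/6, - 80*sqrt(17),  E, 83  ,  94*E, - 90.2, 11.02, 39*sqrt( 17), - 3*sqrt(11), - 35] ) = [ - 80*sqrt( 17 ), - 90.2,-35, -3 * sqrt( 11) , sqrt(6 ) /6, E,11.02, 83,99,39*sqrt( 17 ),94* E] 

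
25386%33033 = 25386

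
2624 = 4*656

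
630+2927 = 3557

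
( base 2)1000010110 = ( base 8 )1026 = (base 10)534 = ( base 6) 2250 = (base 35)F9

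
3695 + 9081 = 12776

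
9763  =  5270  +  4493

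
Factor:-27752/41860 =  - 2^1*5^(  -  1)*7^(-1) *13^(-1 ) * 23^( - 1)* 3469^1 = - 6938/10465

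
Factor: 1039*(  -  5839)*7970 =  - 48351766370 = - 2^1*5^1*797^1*1039^1* 5839^1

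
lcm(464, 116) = 464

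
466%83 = 51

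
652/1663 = 652/1663 = 0.39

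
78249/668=78249/668= 117.14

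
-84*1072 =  - 90048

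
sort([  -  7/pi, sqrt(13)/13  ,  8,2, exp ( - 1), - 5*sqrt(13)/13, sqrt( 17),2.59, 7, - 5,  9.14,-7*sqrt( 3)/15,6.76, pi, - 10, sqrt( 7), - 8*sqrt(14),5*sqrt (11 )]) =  [  -  8 * sqrt( 14), - 10,  -  5,- 7/pi ,  -  5*sqrt(13)/13,-7*sqrt(3)/15,  sqrt( 13 ) /13, exp( - 1) , 2,2.59, sqrt( 7), pi,sqrt( 17),6.76,7, 8,9.14,5*sqrt( 11 )]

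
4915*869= 4271135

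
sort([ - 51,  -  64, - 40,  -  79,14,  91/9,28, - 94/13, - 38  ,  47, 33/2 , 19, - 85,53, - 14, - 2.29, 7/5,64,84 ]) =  [ - 85, - 79, - 64, - 51, - 40, - 38, - 14, - 94/13, - 2.29, 7/5,91/9,14,33/2, 19, 28, 47 , 53, 64,84 ]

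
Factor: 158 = 2^1*79^1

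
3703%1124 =331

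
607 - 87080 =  - 86473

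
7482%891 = 354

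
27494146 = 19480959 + 8013187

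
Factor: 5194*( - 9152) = - 47535488 = - 2^7*7^2*  11^1 * 13^1 * 53^1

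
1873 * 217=406441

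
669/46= 669/46 = 14.54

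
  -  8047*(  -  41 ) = 329927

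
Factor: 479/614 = 2^(-1) * 307^( - 1 ) *479^1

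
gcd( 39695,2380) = 85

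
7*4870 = 34090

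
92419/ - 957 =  - 92419/957 = - 96.57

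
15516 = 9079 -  - 6437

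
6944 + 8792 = 15736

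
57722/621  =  57722/621= 92.95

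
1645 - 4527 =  - 2882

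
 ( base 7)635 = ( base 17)11e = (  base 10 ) 320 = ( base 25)ck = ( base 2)101000000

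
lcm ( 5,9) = 45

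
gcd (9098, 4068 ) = 2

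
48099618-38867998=9231620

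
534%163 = 45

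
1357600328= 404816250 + 952784078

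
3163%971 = 250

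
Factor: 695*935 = 649825= 5^2*11^1*17^1*139^1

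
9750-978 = 8772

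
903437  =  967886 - 64449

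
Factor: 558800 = 2^4 * 5^2*11^1*127^1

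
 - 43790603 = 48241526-92032129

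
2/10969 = 2/10969 = 0.00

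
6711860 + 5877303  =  12589163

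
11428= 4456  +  6972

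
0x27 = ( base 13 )30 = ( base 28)1b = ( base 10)39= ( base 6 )103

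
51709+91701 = 143410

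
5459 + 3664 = 9123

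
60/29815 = 12/5963= 0.00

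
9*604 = 5436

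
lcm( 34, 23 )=782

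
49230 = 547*90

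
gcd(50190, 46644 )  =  6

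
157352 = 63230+94122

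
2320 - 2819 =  - 499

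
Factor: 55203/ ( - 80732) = - 2^( - 2 )* 3^1* 18401^1*20183^( - 1) 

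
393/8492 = 393/8492 =0.05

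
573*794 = 454962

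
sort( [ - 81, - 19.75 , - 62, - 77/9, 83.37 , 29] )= [-81, - 62, - 19.75, - 77/9,29, 83.37 ] 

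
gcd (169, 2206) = 1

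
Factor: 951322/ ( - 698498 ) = -71^( -1)*131^1*3631^1 * 4919^(-1)= -475661/349249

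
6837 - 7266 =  - 429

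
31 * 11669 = 361739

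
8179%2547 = 538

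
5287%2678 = 2609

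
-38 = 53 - 91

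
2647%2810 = 2647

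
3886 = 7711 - 3825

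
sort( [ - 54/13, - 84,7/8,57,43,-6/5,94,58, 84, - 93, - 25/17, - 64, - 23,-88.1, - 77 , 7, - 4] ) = [ - 93,-88.1, - 84, - 77, - 64, - 23 , - 54/13 , - 4, - 25/17,  -  6/5,  7/8,  7,43,57, 58,84,94]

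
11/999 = 11/999=0.01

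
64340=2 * 32170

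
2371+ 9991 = 12362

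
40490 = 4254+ 36236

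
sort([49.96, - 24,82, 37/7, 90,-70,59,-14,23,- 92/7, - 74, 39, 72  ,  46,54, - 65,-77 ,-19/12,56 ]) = [-77, - 74, - 70, - 65, - 24,-14, - 92/7, - 19/12,37/7,23, 39, 46,49.96,54, 56,59,72,82 , 90 ] 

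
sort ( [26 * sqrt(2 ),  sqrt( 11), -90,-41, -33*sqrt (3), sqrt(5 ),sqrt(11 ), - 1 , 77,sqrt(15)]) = [ - 90, - 33 *sqrt(3), -41, - 1, sqrt ( 5), sqrt( 11),sqrt(11), sqrt ( 15), 26*sqrt ( 2),77] 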